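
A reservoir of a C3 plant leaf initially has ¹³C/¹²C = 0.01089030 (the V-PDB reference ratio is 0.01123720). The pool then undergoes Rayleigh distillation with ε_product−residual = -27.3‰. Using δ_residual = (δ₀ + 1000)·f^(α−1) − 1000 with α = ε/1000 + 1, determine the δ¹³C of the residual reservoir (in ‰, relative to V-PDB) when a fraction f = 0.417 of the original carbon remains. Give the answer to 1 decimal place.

-7.5‰

δ₀ = (0.01089030/0.01123720 − 1)×1000 = (0.969129 − 1)×1000 = -30.871‰
α − 1 = ε/1000 = -0.0273
f^(α−1) = 0.417^(-0.0273) = 1.024166
δ_res = (-30.871 + 1000) × 1.024166 − 1000 = 992.549 − 1000 = -7.45‰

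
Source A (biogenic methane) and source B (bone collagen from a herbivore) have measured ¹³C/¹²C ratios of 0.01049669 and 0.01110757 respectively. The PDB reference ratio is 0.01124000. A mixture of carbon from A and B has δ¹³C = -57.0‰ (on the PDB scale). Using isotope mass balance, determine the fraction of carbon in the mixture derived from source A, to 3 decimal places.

δ_A = (0.01049669/0.01124000 − 1)×1000 = (0.933869 − 1)×1000 = -66.131‰
δ_B = (0.01110757/0.01124000 − 1)×1000 = (0.988218 − 1)×1000 = -11.782‰
f_A = (δ_mix − δ_B)/(δ_A − δ_B) = (-57.0 − (-11.782))/(-66.131 − (-11.782))
f_A = -45.218 / -54.349 = 0.8320

0.832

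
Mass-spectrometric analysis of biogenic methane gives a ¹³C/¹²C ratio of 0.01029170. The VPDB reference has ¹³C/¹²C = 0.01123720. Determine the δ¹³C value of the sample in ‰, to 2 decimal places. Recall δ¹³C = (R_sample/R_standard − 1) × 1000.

δ¹³C = (R_sample / R_standard − 1) × 1000
R_sample / R_standard = 0.01029170 / 0.01123720 = 0.915860
δ¹³C = (0.915860 − 1) × 1000 = -84.140‰

-84.14‰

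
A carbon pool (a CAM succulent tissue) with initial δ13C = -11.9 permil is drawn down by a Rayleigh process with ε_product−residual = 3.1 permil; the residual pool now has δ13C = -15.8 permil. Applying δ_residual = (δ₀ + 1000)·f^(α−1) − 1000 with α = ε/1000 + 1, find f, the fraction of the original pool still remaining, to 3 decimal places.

0.279

α − 1 = ε/1000 = 0.0031
(δ_res + 1000)/(δ₀ + 1000) = (-15.8 + 1000)/(-11.9 + 1000) = 984.2/988.1 = 0.996053
f = 0.996053^(1/0.0031) = exp(ln(0.996053)/0.0031) = exp(-0.00395/0.0031)
f = exp(-1.2757) = 0.2792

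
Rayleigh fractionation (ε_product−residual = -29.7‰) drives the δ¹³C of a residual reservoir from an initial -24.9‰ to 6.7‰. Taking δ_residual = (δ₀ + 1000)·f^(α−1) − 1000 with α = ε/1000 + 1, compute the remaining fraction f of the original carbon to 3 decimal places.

α − 1 = ε/1000 = -0.0297
(δ_res + 1000)/(δ₀ + 1000) = (6.7 + 1000)/(-24.9 + 1000) = 1006.7/975.1 = 1.032407
f = 1.032407^(1/-0.0297) = exp(ln(1.032407)/-0.0297) = exp(0.03189/-0.0297)
f = exp(-1.0738) = 0.3417

0.342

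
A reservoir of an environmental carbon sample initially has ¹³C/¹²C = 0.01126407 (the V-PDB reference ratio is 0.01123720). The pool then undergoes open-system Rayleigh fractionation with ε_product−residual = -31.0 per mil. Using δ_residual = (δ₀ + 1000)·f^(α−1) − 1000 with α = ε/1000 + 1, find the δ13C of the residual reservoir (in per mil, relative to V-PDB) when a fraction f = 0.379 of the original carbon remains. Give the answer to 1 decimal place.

33.0 per mil

δ₀ = (0.01126407/0.01123720 − 1)×1000 = (1.002391 − 1)×1000 = 2.391 per mil
α − 1 = ε/1000 = -0.0310
f^(α−1) = 0.379^(-0.0310) = 1.030534
δ_res = (2.391 + 1000) × 1.030534 − 1000 = 1032.998 − 1000 = 33.00 per mil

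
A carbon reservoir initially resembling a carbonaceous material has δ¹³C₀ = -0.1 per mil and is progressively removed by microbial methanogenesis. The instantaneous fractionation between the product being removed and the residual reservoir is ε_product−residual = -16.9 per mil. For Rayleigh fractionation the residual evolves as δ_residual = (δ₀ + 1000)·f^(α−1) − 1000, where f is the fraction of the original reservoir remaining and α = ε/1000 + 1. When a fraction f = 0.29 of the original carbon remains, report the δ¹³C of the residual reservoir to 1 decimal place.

21.0 per mil

Rayleigh residual: δ_res = (δ₀ + 1000)·f^(α−1) − 1000
α = ε/1000 + 1 = 0.98310, so α − 1 = -0.01690
f^(α−1) = 0.29^(-0.01690) = 1.021140
δ_res = (-0.1 + 1000) × 1.021140 − 1000 = 1021.038 − 1000 = 21.04 per mil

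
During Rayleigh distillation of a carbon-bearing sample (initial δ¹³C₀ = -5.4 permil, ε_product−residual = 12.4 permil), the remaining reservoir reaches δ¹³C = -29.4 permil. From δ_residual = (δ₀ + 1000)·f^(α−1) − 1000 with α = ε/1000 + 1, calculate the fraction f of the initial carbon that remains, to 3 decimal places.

0.139

α − 1 = ε/1000 = 0.0124
(δ_res + 1000)/(δ₀ + 1000) = (-29.4 + 1000)/(-5.4 + 1000) = 970.6/994.6 = 0.975870
f = 0.975870^(1/0.0124) = exp(ln(0.975870)/0.0124) = exp(-0.02443/0.0124)
f = exp(-1.9699) = 0.1395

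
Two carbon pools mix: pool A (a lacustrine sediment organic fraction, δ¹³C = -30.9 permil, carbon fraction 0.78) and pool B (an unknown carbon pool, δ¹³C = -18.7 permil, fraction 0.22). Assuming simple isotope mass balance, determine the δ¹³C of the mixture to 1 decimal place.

-28.2 permil

δ_mix = f_A·δ_A + f_B·δ_B
δ_mix = 0.78 × (-30.9) + 0.22 × (-18.7)
δ_mix = -24.10 + -4.11 = -28.22 permil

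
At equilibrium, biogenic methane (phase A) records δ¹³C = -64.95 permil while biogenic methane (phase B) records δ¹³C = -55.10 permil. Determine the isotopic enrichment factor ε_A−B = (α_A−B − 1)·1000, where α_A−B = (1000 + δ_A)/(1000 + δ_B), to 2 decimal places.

-10.42 permil

α_A−B = (1000 + -64.95) / (1000 + -55.10) = 935.05 / 944.90 = 0.989576
ε_A−B = (0.989576 − 1) × 1000 = -10.424 permil
(The approximation ε ≈ δ_A − δ_B would give -9.85 permil.)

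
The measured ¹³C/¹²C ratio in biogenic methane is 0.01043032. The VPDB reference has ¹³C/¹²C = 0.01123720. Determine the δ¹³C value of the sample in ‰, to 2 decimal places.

δ¹³C = (R_sample / R_standard − 1) × 1000
R_sample / R_standard = 0.01043032 / 0.01123720 = 0.928196
δ¹³C = (0.928196 − 1) × 1000 = -71.804‰

-71.80‰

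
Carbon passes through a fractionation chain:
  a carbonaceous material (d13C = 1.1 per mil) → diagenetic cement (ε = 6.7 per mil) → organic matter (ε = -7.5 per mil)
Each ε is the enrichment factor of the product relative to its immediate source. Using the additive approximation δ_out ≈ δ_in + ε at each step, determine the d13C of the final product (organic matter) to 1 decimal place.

0.3 per mil

step 1: δ ≈ 1.1 + (6.7) = 7.8 per mil
step 2: δ ≈ 7.8 + (-7.5) = 0.3 per mil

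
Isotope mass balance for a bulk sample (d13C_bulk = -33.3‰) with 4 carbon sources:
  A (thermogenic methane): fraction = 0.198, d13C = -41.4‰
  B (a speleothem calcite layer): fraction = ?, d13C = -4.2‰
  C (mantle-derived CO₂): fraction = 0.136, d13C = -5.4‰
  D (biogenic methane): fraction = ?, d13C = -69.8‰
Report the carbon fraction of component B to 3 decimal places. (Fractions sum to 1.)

Let f_B and f_D be the unknown fractions; fractions sum to 1 so f_B + f_D = 0.666.
Mass balance: Σ fᵢ·δᵢ = δ_bulk ⇒ f_B·(-4.2) + f_D·(-69.8) = -33.3 − (-8.932) = -24.368
Substitute f_D = 0.666 − f_B:
f_B·(-4.2 − -69.8) = -24.368 − 0.666×(-69.8) = 22.118
f_B = 22.118 / 65.6 = 0.3372

0.337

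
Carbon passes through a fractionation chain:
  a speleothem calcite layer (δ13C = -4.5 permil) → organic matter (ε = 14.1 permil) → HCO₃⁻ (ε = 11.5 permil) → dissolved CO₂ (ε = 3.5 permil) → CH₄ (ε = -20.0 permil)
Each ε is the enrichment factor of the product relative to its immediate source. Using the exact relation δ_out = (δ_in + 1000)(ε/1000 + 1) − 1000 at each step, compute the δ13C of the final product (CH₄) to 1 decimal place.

4.2 permil

step 1: δ = (-4.50 + 1000)·(14.1/1000 + 1) − 1000 = 9.54 permil
step 2: δ = (9.54 + 1000)·(11.5/1000 + 1) − 1000 = 21.15 permil
step 3: δ = (21.15 + 1000)·(3.5/1000 + 1) − 1000 = 24.72 permil
step 4: δ = (24.72 + 1000)·(-20.0/1000 + 1) − 1000 = 4.23 permil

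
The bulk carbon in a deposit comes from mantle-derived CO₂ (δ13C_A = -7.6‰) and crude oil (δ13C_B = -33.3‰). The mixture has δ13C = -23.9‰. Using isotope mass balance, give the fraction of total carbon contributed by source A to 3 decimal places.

δ_mix = f_A·δ_A + (1 − f_A)·δ_B  ⇒  f_A = (δ_mix − δ_B)/(δ_A − δ_B)
f_A = (-23.9 − (-33.3)) / (-7.6 − (-33.3))
f_A = 9.4 / 25.7 = 0.3658

0.366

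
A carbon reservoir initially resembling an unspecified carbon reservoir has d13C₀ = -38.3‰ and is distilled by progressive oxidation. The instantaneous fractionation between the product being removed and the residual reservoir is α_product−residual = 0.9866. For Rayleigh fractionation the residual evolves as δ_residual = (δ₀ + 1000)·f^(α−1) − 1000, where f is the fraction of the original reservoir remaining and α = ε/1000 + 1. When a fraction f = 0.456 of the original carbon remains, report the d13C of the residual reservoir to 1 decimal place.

-28.1‰

Rayleigh residual: δ_res = (δ₀ + 1000)·f^(α−1) − 1000
α − 1 = -0.01340
f^(α−1) = 0.456^(-0.01340) = 1.010578
δ_res = (-38.3 + 1000) × 1.010578 − 1000 = 971.873 − 1000 = -28.13‰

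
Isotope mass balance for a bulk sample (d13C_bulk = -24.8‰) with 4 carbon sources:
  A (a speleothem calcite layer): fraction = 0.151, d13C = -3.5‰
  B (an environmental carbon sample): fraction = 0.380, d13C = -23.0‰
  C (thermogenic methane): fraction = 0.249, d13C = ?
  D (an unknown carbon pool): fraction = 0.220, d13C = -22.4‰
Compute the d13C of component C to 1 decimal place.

Isotope mass balance: δ_bulk = Σ fᵢ·δᵢ.
-24.8 = 0.151×(-3.5) + 0.380×(-23.0) + 0.249×δ_C + 0.220×(-22.4)
0.249·δ_C = -24.8 − (-14.197) = -10.604
δ_C = -10.604 / 0.249 = -42.58‰

-42.6‰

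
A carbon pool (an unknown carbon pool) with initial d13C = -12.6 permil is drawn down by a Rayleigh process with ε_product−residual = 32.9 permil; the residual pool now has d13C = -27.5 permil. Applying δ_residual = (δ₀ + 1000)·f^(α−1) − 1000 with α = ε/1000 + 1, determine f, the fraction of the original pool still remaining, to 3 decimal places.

0.630

α − 1 = ε/1000 = 0.0329
(δ_res + 1000)/(δ₀ + 1000) = (-27.5 + 1000)/(-12.6 + 1000) = 972.5/987.4 = 0.984910
f = 0.984910^(1/0.0329) = exp(ln(0.984910)/0.0329) = exp(-0.01521/0.0329)
f = exp(-0.4622) = 0.6299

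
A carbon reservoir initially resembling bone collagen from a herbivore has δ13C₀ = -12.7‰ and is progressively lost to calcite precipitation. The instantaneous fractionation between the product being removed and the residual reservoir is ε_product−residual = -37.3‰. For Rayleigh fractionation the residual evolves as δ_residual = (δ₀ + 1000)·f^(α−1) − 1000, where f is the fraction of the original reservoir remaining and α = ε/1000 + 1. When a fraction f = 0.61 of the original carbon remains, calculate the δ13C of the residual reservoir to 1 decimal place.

5.7‰

Rayleigh residual: δ_res = (δ₀ + 1000)·f^(α−1) − 1000
α = ε/1000 + 1 = 0.96270, so α − 1 = -0.03730
f^(α−1) = 0.61^(-0.03730) = 1.018608
δ_res = (-12.7 + 1000) × 1.018608 − 1000 = 1005.672 − 1000 = 5.67‰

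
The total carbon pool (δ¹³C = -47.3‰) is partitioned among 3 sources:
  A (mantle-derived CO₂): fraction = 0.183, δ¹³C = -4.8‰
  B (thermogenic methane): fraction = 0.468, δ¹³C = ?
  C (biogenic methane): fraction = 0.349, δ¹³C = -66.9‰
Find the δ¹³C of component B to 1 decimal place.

Isotope mass balance: δ_bulk = Σ fᵢ·δᵢ.
-47.3 = 0.183×(-4.8) + 0.468×δ_B + 0.349×(-66.9)
0.468·δ_B = -47.3 − (-24.226) = -23.073
δ_B = -23.073 / 0.468 = -49.30‰

-49.3‰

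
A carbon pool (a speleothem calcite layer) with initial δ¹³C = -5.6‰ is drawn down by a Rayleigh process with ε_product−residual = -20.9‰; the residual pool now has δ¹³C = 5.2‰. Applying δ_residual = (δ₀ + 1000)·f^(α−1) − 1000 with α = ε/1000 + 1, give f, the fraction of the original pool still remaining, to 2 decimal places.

0.60

α − 1 = ε/1000 = -0.0209
(δ_res + 1000)/(δ₀ + 1000) = (5.2 + 1000)/(-5.6 + 1000) = 1005.2/994.4 = 1.010861
f = 1.010861^(1/-0.0209) = exp(ln(1.010861)/-0.0209) = exp(0.01080/-0.0209)
f = exp(-0.5169) = 0.5964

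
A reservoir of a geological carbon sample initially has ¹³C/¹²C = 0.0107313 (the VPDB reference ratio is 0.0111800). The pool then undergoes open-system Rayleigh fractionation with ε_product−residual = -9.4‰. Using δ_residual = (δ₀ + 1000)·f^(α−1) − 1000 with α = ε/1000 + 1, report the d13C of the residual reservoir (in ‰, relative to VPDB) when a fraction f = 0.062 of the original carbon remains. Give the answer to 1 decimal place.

-14.7‰

δ₀ = (0.0107313/0.0111800 − 1)×1000 = (0.959866 − 1)×1000 = -40.134‰
α − 1 = ε/1000 = -0.0094
f^(α−1) = 0.062^(-0.0094) = 1.026482
δ_res = (-40.134 + 1000) × 1.026482 − 1000 = 985.285 − 1000 = -14.71‰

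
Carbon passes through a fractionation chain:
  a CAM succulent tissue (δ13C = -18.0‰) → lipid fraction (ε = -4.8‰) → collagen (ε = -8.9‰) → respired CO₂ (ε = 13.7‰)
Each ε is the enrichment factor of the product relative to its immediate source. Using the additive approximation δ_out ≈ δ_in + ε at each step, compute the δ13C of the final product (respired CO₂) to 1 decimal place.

-18.0‰

step 1: δ ≈ -18.0 + (-4.8) = -22.8‰
step 2: δ ≈ -22.8 + (-8.9) = -31.7‰
step 3: δ ≈ -31.7 + (13.7) = -18.0‰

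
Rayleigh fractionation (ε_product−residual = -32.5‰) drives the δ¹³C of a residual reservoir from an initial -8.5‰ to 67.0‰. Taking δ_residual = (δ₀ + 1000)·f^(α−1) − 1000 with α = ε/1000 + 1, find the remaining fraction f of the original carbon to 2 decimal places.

0.10

α − 1 = ε/1000 = -0.0325
(δ_res + 1000)/(δ₀ + 1000) = (67.0 + 1000)/(-8.5 + 1000) = 1067.0/991.5 = 1.076147
f = 1.076147^(1/-0.0325) = exp(ln(1.076147)/-0.0325) = exp(0.07339/-0.0325)
f = exp(-2.2581) = 0.1046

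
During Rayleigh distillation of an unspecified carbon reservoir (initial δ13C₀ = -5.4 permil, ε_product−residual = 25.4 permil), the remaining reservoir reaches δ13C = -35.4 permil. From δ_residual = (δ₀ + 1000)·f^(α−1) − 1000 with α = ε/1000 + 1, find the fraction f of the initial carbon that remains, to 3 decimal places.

0.299

α − 1 = ε/1000 = 0.0254
(δ_res + 1000)/(δ₀ + 1000) = (-35.4 + 1000)/(-5.4 + 1000) = 964.6/994.6 = 0.969837
f = 0.969837^(1/0.0254) = exp(ln(0.969837)/0.0254) = exp(-0.03063/0.0254)
f = exp(-1.2058) = 0.2995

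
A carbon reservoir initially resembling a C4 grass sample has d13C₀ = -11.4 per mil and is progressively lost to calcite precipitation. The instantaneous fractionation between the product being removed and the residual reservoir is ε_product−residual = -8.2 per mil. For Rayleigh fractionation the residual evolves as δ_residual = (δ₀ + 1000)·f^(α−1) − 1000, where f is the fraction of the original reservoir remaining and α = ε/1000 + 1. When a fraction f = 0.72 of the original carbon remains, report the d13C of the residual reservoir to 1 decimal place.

-8.7 per mil

Rayleigh residual: δ_res = (δ₀ + 1000)·f^(α−1) − 1000
α = ε/1000 + 1 = 0.99180, so α − 1 = -0.00820
f^(α−1) = 0.72^(-0.00820) = 1.002697
δ_res = (-11.4 + 1000) × 1.002697 − 1000 = 991.267 − 1000 = -8.73 per mil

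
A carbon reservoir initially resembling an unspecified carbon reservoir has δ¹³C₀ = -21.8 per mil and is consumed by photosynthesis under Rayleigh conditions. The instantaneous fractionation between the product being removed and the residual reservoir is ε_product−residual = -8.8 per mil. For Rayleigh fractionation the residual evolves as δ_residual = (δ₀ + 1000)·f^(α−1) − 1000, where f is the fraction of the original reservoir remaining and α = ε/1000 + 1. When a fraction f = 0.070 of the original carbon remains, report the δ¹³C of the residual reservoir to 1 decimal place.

Rayleigh residual: δ_res = (δ₀ + 1000)·f^(α−1) − 1000
α = ε/1000 + 1 = 0.99120, so α − 1 = -0.00880
f^(α−1) = 0.070^(-0.00880) = 1.023677
δ_res = (-21.8 + 1000) × 1.023677 − 1000 = 1001.361 − 1000 = 1.36 per mil

1.4 per mil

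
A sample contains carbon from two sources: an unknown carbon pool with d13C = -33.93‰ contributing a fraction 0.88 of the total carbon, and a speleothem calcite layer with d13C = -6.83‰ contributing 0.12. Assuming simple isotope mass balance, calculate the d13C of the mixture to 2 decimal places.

δ_mix = f_A·δ_A + f_B·δ_B
δ_mix = 0.88 × (-33.93) + 0.12 × (-6.83)
δ_mix = -29.858 + -0.820 = -30.678‰

-30.68‰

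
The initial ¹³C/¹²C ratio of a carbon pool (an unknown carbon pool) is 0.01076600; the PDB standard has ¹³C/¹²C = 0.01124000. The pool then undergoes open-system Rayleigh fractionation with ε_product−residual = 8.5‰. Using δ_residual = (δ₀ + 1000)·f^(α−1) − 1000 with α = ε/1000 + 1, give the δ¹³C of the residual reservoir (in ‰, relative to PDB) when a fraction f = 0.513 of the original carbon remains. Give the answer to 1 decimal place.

-47.6‰

δ₀ = (0.01076600/0.01124000 − 1)×1000 = (0.957829 − 1)×1000 = -42.171‰
α − 1 = ε/1000 = 0.0085
f^(α−1) = 0.513^(0.0085) = 0.994342
δ_res = (-42.171 + 1000) × 0.994342 − 1000 = 952.410 − 1000 = -47.59‰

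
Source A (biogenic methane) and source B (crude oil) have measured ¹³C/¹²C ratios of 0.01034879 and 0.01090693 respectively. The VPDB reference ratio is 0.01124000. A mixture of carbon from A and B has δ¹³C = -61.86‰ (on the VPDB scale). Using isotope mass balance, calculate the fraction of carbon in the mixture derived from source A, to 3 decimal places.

δ_A = (0.01034879/0.01124000 − 1)×1000 = (0.920711 − 1)×1000 = -79.289‰
δ_B = (0.01090693/0.01124000 − 1)×1000 = (0.970367 − 1)×1000 = -29.633‰
f_A = (δ_mix − δ_B)/(δ_A − δ_B) = (-61.86 − (-29.633))/(-79.289 − (-29.633))
f_A = -32.227 / -49.657 = 0.6490

0.649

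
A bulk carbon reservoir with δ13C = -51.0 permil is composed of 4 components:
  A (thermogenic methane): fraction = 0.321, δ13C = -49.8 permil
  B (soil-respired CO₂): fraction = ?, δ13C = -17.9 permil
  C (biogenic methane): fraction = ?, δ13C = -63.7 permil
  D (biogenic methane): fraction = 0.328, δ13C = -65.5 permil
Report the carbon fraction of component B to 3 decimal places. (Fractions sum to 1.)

0.193

Let f_B and f_C be the unknown fractions; fractions sum to 1 so f_B + f_C = 0.351.
Mass balance: Σ fᵢ·δᵢ = δ_bulk ⇒ f_B·(-17.9) + f_C·(-63.7) = -51.0 − (-37.470) = -13.530
Substitute f_C = 0.351 − f_B:
f_B·(-17.9 − -63.7) = -13.530 − 0.351×(-63.7) = 8.828
f_B = 8.828 / 45.8 = 0.1928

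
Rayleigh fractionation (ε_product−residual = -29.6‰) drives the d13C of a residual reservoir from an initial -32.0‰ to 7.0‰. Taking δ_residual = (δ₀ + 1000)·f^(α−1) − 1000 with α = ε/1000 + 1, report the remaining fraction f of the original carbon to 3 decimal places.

0.263

α − 1 = ε/1000 = -0.0296
(δ_res + 1000)/(δ₀ + 1000) = (7.0 + 1000)/(-32.0 + 1000) = 1007.0/968.0 = 1.040289
f = 1.040289^(1/-0.0296) = exp(ln(1.040289)/-0.0296) = exp(0.03950/-0.0296)
f = exp(-1.3344) = 0.2633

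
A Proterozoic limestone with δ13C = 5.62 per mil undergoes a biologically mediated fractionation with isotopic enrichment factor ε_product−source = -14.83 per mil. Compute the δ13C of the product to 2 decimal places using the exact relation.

To first order, δ_product ≈ δ_source + ε = -9.21 per mil.
Exactly, δ_product = (δ_source + 1000)·(ε/1000 + 1) − 1000.
δ_product = (5.62 + 1000) × (-14.83/1000 + 1) − 1000
δ_product = -9.293 per mil

-9.29 per mil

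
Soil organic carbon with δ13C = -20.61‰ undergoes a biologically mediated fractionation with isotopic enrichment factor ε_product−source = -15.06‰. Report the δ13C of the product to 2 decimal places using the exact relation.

Exactly, δ_product = (δ_source + 1000)·(ε/1000 + 1) − 1000.
δ_product = (-20.61 + 1000) × (-15.06/1000 + 1) − 1000
δ_product = -35.360‰

-35.36‰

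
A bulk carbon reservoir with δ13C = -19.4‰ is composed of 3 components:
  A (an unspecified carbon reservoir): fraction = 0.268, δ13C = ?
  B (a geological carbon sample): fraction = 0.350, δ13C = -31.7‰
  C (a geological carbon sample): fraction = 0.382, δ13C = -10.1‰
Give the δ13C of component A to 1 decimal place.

-16.6‰

Isotope mass balance: δ_bulk = Σ fᵢ·δᵢ.
-19.4 = 0.268×δ_A + 0.350×(-31.7) + 0.382×(-10.1)
0.268·δ_A = -19.4 − (-14.953) = -4.447
δ_A = -4.447 / 0.268 = -16.59‰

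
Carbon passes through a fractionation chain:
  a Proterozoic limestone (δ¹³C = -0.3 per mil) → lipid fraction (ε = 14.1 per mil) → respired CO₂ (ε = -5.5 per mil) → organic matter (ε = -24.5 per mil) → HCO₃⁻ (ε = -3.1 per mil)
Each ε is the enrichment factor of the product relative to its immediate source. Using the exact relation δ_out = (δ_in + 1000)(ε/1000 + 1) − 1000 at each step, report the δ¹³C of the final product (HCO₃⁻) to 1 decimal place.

step 1: δ = (-0.30 + 1000)·(14.1/1000 + 1) − 1000 = 13.80 per mil
step 2: δ = (13.80 + 1000)·(-5.5/1000 + 1) − 1000 = 8.22 per mil
step 3: δ = (8.22 + 1000)·(-24.5/1000 + 1) − 1000 = -16.48 per mil
step 4: δ = (-16.48 + 1000)·(-3.1/1000 + 1) − 1000 = -19.53 per mil

-19.5 per mil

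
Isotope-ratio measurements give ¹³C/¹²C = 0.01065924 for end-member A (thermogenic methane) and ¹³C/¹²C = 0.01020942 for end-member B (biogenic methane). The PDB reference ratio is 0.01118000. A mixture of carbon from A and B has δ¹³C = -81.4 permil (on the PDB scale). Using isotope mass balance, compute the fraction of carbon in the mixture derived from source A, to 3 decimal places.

δ_A = (0.01065924/0.01118000 − 1)×1000 = (0.953420 − 1)×1000 = -46.580 permil
δ_B = (0.01020942/0.01118000 − 1)×1000 = (0.913186 − 1)×1000 = -86.814 permil
f_A = (δ_mix − δ_B)/(δ_A − δ_B) = (-81.4 − (-86.814))/(-46.580 − (-86.814))
f_A = 5.414 / 40.234 = 0.1346

0.135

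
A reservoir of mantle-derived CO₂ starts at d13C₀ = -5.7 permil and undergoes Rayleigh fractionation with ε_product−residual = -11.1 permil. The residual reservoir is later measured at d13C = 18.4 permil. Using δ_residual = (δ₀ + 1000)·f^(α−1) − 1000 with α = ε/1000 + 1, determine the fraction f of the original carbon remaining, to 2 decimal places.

0.12

α − 1 = ε/1000 = -0.0111
(δ_res + 1000)/(δ₀ + 1000) = (18.4 + 1000)/(-5.7 + 1000) = 1018.4/994.3 = 1.024238
f = 1.024238^(1/-0.0111) = exp(ln(1.024238)/-0.0111) = exp(0.02395/-0.0111)
f = exp(-2.1576) = 0.1156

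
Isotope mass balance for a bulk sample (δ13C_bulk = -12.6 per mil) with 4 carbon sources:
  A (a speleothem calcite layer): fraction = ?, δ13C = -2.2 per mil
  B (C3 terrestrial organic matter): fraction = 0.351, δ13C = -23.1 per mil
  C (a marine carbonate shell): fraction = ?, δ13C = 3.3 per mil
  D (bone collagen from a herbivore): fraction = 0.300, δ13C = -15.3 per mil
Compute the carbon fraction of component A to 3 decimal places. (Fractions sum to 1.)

0.192

Let f_A and f_C be the unknown fractions; fractions sum to 1 so f_A + f_C = 0.349.
Mass balance: Σ fᵢ·δᵢ = δ_bulk ⇒ f_A·(-2.2) + f_C·(3.3) = -12.6 − (-12.698) = 0.098
Substitute f_C = 0.349 − f_A:
f_A·(-2.2 − 3.3) = 0.098 − 0.349×(3.3) = -1.054
f_A = -1.054 / -5.5 = 0.1916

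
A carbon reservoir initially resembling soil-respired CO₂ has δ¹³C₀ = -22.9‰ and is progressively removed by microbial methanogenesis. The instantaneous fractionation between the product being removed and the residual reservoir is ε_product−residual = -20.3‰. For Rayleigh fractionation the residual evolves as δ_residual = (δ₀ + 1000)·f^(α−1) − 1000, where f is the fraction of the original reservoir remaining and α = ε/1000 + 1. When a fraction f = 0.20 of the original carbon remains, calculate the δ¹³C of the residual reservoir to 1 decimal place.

9.6‰

Rayleigh residual: δ_res = (δ₀ + 1000)·f^(α−1) − 1000
α = ε/1000 + 1 = 0.97970, so α − 1 = -0.02030
f^(α−1) = 0.20^(-0.02030) = 1.033211
δ_res = (-22.9 + 1000) × 1.033211 − 1000 = 1009.551 − 1000 = 9.55‰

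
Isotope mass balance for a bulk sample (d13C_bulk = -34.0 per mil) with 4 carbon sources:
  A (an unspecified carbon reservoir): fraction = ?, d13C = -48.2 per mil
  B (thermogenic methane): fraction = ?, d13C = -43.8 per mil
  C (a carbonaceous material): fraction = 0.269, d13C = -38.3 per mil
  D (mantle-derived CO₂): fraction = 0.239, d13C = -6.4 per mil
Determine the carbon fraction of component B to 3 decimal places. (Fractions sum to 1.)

0.352

Let f_B and f_A be the unknown fractions; fractions sum to 1 so f_B + f_A = 0.492.
Mass balance: Σ fᵢ·δᵢ = δ_bulk ⇒ f_B·(-43.8) + f_A·(-48.2) = -34.0 − (-11.832) = -22.168
Substitute f_A = 0.492 − f_B:
f_B·(-43.8 − -48.2) = -22.168 − 0.492×(-48.2) = 1.547
f_B = 1.547 / 4.4 = 0.3515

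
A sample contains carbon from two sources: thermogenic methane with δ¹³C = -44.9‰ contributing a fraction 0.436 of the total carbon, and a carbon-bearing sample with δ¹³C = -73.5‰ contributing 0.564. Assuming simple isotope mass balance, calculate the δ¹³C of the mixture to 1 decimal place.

-61.0‰

δ_mix = f_A·δ_A + f_B·δ_B
δ_mix = 0.436 × (-44.9) + 0.564 × (-73.5)
δ_mix = -19.58 + -41.45 = -61.03‰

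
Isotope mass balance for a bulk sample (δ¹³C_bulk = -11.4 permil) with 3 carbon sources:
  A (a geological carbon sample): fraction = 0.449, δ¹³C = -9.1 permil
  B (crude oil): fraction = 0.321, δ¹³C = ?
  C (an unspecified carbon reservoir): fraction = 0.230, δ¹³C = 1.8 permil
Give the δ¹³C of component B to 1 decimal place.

Isotope mass balance: δ_bulk = Σ fᵢ·δᵢ.
-11.4 = 0.449×(-9.1) + 0.321×δ_B + 0.230×(1.8)
0.321·δ_B = -11.4 − (-3.672) = -7.728
δ_B = -7.728 / 0.321 = -24.08 permil

-24.1 permil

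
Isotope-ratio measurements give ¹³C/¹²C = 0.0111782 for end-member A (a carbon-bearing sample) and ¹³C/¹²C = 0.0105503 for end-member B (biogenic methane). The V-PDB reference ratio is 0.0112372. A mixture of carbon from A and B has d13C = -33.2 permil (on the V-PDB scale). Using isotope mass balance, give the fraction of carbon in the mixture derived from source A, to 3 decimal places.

0.500

δ_A = (0.0111782/0.0112372 − 1)×1000 = (0.994750 − 1)×1000 = -5.250 permil
δ_B = (0.0105503/0.0112372 − 1)×1000 = (0.938873 − 1)×1000 = -61.127 permil
f_A = (δ_mix − δ_B)/(δ_A − δ_B) = (-33.2 − (-61.127))/(-5.250 − (-61.127))
f_A = 27.927 / 55.877 = 0.4998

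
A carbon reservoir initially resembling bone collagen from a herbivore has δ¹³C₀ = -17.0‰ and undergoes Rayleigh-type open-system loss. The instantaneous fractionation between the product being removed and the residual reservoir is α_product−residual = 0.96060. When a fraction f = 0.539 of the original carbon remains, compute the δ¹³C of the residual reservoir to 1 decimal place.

Rayleigh residual: δ_res = (δ₀ + 1000)·f^(α−1) − 1000
α − 1 = -0.03940
f^(α−1) = 0.539^(-0.03940) = 1.024650
δ_res = (-17.0 + 1000) × 1.024650 − 1000 = 1007.231 − 1000 = 7.23‰

7.2‰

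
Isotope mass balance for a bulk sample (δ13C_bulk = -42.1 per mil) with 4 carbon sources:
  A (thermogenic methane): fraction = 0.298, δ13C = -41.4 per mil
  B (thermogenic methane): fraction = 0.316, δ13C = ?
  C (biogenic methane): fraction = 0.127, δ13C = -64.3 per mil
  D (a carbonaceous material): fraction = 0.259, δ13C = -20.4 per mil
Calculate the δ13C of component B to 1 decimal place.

-51.6 per mil

Isotope mass balance: δ_bulk = Σ fᵢ·δᵢ.
-42.1 = 0.298×(-41.4) + 0.316×δ_B + 0.127×(-64.3) + 0.259×(-20.4)
0.316·δ_B = -42.1 − (-25.787) = -16.313
δ_B = -16.313 / 0.316 = -51.62 per mil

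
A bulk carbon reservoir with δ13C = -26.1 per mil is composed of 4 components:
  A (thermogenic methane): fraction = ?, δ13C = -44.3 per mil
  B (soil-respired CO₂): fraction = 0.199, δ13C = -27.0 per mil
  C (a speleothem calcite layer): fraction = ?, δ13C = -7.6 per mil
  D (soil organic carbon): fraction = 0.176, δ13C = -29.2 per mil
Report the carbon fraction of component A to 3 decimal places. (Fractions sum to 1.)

0.295

Let f_A and f_C be the unknown fractions; fractions sum to 1 so f_A + f_C = 0.625.
Mass balance: Σ fᵢ·δᵢ = δ_bulk ⇒ f_A·(-44.3) + f_C·(-7.6) = -26.1 − (-10.512) = -15.588
Substitute f_C = 0.625 − f_A:
f_A·(-44.3 − -7.6) = -15.588 − 0.625×(-7.6) = -10.838
f_A = -10.838 / -36.7 = 0.2953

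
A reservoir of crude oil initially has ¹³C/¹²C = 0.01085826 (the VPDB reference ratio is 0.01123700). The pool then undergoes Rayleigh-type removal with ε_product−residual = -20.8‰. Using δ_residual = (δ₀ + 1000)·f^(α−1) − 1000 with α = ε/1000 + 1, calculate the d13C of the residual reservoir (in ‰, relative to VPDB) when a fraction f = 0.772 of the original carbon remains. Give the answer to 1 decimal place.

δ₀ = (0.01085826/0.01123700 − 1)×1000 = (0.966295 − 1)×1000 = -33.705‰
α − 1 = ε/1000 = -0.0208
f^(α−1) = 0.772^(-0.0208) = 1.005397
δ_res = (-33.705 + 1000) × 1.005397 − 1000 = 971.510 − 1000 = -28.49‰

-28.5‰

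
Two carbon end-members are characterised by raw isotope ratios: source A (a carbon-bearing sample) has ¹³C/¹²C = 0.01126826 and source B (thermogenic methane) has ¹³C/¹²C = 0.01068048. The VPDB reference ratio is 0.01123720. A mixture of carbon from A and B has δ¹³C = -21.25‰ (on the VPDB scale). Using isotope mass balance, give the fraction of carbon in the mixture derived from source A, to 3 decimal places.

δ_A = (0.01126826/0.01123720 − 1)×1000 = (1.002764 − 1)×1000 = 2.764‰
δ_B = (0.01068048/0.01123720 − 1)×1000 = (0.950457 − 1)×1000 = -49.543‰
f_A = (δ_mix − δ_B)/(δ_A − δ_B) = (-21.25 − (-49.543))/(2.764 − (-49.543))
f_A = 28.293 / 52.307 = 0.5409

0.541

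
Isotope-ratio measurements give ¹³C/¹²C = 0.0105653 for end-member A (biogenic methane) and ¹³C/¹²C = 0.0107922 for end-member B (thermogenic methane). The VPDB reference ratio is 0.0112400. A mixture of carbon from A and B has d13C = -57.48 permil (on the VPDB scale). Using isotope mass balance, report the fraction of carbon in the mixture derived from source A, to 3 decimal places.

δ_A = (0.0105653/0.0112400 − 1)×1000 = (0.939973 − 1)×1000 = -60.027 permil
δ_B = (0.0107922/0.0112400 − 1)×1000 = (0.960160 − 1)×1000 = -39.840 permil
f_A = (δ_mix − δ_B)/(δ_A − δ_B) = (-57.48 − (-39.840))/(-60.027 − (-39.840))
f_A = -17.640 / -20.187 = 0.8738

0.874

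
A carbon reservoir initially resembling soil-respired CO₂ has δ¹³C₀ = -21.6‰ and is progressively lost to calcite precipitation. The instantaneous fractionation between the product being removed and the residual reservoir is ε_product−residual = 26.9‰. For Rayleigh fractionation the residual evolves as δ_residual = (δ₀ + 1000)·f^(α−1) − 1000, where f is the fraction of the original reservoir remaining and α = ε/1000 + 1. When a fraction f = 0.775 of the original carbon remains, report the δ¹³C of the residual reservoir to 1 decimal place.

Rayleigh residual: δ_res = (δ₀ + 1000)·f^(α−1) − 1000
α = ε/1000 + 1 = 1.02690, so α − 1 = 0.02690
f^(α−1) = 0.775^(0.02690) = 0.993167
δ_res = (-21.6 + 1000) × 0.993167 − 1000 = 971.714 − 1000 = -28.29‰

-28.3‰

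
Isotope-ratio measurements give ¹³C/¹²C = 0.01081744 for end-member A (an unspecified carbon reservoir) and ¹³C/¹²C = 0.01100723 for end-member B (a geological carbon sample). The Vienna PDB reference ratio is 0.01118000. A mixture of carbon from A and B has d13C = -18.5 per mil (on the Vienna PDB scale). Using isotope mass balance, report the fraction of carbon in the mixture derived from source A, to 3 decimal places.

δ_A = (0.01081744/0.01118000 − 1)×1000 = (0.967571 − 1)×1000 = -32.429 per mil
δ_B = (0.01100723/0.01118000 − 1)×1000 = (0.984547 − 1)×1000 = -15.453 per mil
f_A = (δ_mix − δ_B)/(δ_A − δ_B) = (-18.5 − (-15.453))/(-32.429 − (-15.453))
f_A = -3.047 / -16.976 = 0.1795

0.179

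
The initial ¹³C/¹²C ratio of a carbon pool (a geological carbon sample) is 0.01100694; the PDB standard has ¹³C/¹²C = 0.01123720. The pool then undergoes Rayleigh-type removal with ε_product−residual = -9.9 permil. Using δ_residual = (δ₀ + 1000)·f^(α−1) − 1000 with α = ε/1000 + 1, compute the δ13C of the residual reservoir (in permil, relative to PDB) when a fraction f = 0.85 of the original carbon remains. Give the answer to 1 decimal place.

δ₀ = (0.01100694/0.01123720 − 1)×1000 = (0.979509 − 1)×1000 = -20.491 permil
α − 1 = ε/1000 = -0.0099
f^(α−1) = 0.85^(-0.0099) = 1.001610
δ_res = (-20.491 + 1000) × 1.001610 − 1000 = 981.086 − 1000 = -18.91 permil

-18.9 permil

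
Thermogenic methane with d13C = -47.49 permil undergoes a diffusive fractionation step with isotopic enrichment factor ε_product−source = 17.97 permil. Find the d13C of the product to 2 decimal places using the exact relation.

-30.37 permil

Exactly, δ_product = (δ_source + 1000)·(ε/1000 + 1) − 1000.
δ_product = (-47.49 + 1000) × (17.97/1000 + 1) − 1000
δ_product = -30.373 permil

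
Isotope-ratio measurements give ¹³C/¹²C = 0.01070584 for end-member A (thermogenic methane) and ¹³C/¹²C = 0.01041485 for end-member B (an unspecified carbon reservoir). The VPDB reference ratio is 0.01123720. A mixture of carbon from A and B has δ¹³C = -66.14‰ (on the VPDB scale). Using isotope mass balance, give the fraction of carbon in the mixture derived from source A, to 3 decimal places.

0.272

δ_A = (0.01070584/0.01123720 − 1)×1000 = (0.952714 − 1)×1000 = -47.286‰
δ_B = (0.01041485/0.01123720 − 1)×1000 = (0.926819 − 1)×1000 = -73.181‰
f_A = (δ_mix − δ_B)/(δ_A − δ_B) = (-66.14 − (-73.181))/(-47.286 − (-73.181))
f_A = 7.041 / 25.895 = 0.2719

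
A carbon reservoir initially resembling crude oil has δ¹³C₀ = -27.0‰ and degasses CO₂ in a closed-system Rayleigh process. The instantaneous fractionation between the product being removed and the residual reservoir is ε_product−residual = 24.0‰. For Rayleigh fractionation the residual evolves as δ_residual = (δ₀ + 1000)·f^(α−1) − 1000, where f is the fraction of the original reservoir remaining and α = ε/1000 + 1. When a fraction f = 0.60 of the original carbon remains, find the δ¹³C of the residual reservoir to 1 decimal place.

-38.9‰

Rayleigh residual: δ_res = (δ₀ + 1000)·f^(α−1) − 1000
α = ε/1000 + 1 = 1.02400, so α − 1 = 0.02400
f^(α−1) = 0.60^(0.02400) = 0.987815
δ_res = (-27.0 + 1000) × 0.987815 − 1000 = 961.144 − 1000 = -38.86‰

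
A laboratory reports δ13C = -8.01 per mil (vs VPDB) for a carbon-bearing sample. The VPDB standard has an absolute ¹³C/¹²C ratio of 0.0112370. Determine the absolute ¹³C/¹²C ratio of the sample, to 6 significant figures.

0.0111470

R_sample = R_standard × (δ13C/1000 + 1)
R_sample = 0.0112370 × (-8.01/1000 + 1) = 0.0112370 × 0.991990
R_sample = 0.0111470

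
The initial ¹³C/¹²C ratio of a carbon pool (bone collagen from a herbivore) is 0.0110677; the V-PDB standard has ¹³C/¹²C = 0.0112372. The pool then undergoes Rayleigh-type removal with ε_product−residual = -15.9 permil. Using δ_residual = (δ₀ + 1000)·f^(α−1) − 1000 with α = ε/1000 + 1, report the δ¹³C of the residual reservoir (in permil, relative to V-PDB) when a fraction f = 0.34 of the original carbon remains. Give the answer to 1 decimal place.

2.0 permil

δ₀ = (0.0110677/0.0112372 − 1)×1000 = (0.984916 − 1)×1000 = -15.084 permil
α − 1 = ε/1000 = -0.0159
f^(α−1) = 0.34^(-0.0159) = 1.017301
δ_res = (-15.084 + 1000) × 1.017301 − 1000 = 1001.956 − 1000 = 1.96 permil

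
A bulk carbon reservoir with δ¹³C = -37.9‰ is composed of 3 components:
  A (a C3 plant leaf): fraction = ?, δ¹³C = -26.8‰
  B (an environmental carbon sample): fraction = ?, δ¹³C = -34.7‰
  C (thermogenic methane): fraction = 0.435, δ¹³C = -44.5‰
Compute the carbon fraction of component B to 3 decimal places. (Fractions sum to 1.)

0.430

Let f_B and f_A be the unknown fractions; fractions sum to 1 so f_B + f_A = 0.565.
Mass balance: Σ fᵢ·δᵢ = δ_bulk ⇒ f_B·(-34.7) + f_A·(-26.8) = -37.9 − (-19.357) = -18.543
Substitute f_A = 0.565 − f_B:
f_B·(-34.7 − -26.8) = -18.543 − 0.565×(-26.8) = -3.401
f_B = -3.401 / -7.9 = 0.4304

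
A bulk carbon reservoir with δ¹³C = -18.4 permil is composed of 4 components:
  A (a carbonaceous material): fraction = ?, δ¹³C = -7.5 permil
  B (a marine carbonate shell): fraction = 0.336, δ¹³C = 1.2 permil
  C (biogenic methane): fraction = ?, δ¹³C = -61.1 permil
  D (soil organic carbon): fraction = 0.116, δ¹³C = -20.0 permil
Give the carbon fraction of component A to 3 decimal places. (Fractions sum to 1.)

Let f_A and f_C be the unknown fractions; fractions sum to 1 so f_A + f_C = 0.548.
Mass balance: Σ fᵢ·δᵢ = δ_bulk ⇒ f_A·(-7.5) + f_C·(-61.1) = -18.4 − (-1.917) = -16.483
Substitute f_C = 0.548 − f_A:
f_A·(-7.5 − -61.1) = -16.483 − 0.548×(-61.1) = 17.000
f_A = 17.000 / 53.6 = 0.3172

0.317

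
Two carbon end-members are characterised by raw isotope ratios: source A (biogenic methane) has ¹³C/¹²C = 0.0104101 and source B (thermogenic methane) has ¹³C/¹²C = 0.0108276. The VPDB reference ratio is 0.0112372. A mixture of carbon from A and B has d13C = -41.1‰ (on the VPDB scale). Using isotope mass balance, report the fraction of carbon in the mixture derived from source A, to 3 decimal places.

δ_A = (0.0104101/0.0112372 − 1)×1000 = (0.926396 − 1)×1000 = -73.604‰
δ_B = (0.0108276/0.0112372 − 1)×1000 = (0.963550 − 1)×1000 = -36.450‰
f_A = (δ_mix − δ_B)/(δ_A − δ_B) = (-41.1 − (-36.450))/(-73.604 − (-36.450))
f_A = -4.650 / -37.153 = 0.1251

0.125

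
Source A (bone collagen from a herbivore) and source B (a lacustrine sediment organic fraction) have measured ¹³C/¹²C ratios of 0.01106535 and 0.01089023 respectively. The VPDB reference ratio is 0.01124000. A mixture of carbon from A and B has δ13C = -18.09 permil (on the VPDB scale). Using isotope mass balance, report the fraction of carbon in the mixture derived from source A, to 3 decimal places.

0.836

δ_A = (0.01106535/0.01124000 − 1)×1000 = (0.984462 − 1)×1000 = -15.538 permil
δ_B = (0.01089023/0.01124000 − 1)×1000 = (0.968882 − 1)×1000 = -31.118 permil
f_A = (δ_mix − δ_B)/(δ_A − δ_B) = (-18.09 − (-31.118))/(-15.538 − (-31.118))
f_A = 13.028 / 15.580 = 0.8362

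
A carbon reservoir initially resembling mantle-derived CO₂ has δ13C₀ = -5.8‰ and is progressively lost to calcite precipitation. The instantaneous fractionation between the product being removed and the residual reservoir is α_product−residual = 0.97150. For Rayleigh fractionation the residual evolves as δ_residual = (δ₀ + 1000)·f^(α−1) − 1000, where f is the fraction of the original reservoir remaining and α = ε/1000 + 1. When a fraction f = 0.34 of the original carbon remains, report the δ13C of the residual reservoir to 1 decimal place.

25.2‰

Rayleigh residual: δ_res = (δ₀ + 1000)·f^(α−1) − 1000
α − 1 = -0.02850
f^(α−1) = 0.34^(-0.02850) = 1.031224
δ_res = (-5.8 + 1000) × 1.031224 − 1000 = 1025.243 − 1000 = 25.24‰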